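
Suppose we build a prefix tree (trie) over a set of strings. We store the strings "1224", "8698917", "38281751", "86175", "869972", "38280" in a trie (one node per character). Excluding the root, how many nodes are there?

26

Insert word by word; a character creates a node only if that edge doesn't already exist:
  "1224" → 4 new (1, 2, 2, 4)
  "8698917" → 7 new (8, 6, 9, 8, 9, 1, 7)
  "38281751" → 8 new (3, 8, 2, 8, 1, 7, 5, 1)
  "86175" → prefix "86" already present; 3 new (1, 7, 5)
  "869972" → prefix "869" already present; 3 new (9, 7, 2)
  "38280" → prefix "3828" already present; 1 new (0)
Total nodes = 4 + 7 + 8 + 3 + 3 + 1 = 26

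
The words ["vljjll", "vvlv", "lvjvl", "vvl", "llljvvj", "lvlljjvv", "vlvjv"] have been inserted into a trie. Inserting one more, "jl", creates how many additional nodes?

2

No existing word starts with "j", so every character of "jl" needs a new node.
2 − 0 = 2 new nodes.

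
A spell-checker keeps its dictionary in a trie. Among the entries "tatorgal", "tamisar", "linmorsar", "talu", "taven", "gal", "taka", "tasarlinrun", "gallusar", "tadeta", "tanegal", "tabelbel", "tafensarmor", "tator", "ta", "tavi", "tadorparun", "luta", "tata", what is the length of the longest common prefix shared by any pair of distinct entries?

The deepest shared node is where two words last agree before diverging.
e.g. "tator" and "tatorgal" share the prefix "tator" of length 5; no pair shares a longer one.
Longest shared-prefix length: 5

5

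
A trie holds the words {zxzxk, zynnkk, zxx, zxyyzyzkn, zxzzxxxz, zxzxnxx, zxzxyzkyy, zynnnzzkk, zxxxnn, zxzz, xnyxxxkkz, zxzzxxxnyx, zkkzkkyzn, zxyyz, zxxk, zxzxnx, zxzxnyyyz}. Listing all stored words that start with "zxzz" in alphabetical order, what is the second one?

Filter for "zxzz…" and sort: "zxzz", "zxzzxxxnyx", "zxzzxxxz"
The 2nd is zxzzxxxnyx.

zxzzxxxnyx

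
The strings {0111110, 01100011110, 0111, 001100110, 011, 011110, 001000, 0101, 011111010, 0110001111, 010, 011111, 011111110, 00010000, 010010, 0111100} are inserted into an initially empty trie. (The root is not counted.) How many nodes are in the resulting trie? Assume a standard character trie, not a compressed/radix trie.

For each word, the new-node count is its length minus the longest prefix already in the trie:
  "0111110" → 7 new (0, 1, 1, 1, 1, 1, 0)
  "01100011110" → prefix "011" already present; 8 new (0, 0, 0, 1, 1, 1, 1, 0)
  "0111" → prefix "0111" already present; 0 new (none)
  "001100110" → prefix "0" already present; 8 new (0, 1, 1, 0, 0, 1, 1, 0)
  "011" → prefix "011" already present; 0 new (none)
  "011110" → prefix "01111" already present; 1 new (0)
  "001000" → prefix "001" already present; 3 new (0, 0, 0)
  "0101" → prefix "01" already present; 2 new (0, 1)
  "011111010" → prefix "0111110" already present; 2 new (1, 0)
  "0110001111" → prefix "0110001111" already present; 0 new (none)
  "010" → prefix "010" already present; 0 new (none)
  "011111" → prefix "011111" already present; 0 new (none)
  "011111110" → prefix "011111" already present; 3 new (1, 1, 0)
  "00010000" → prefix "00" already present; 6 new (0, 1, 0, 0, 0, 0)
  "010010" → prefix "010" already present; 3 new (0, 1, 0)
  "0111100" → prefix "011110" already present; 1 new (0)
Total nodes = 7 + 8 + 0 + 8 + 0 + 1 + 3 + 2 + 2 + 0 + 0 + 0 + 3 + 6 + 3 + 1 = 44

44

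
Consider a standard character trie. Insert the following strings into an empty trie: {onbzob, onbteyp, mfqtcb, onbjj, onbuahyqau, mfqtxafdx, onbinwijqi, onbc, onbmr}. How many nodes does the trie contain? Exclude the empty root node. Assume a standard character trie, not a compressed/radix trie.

40

Trace insertions, counting only characters that open a new branch:
  "onbzob" → 6 new (o, n, b, z, o, b)
  "onbteyp" → prefix "onb" already present; 4 new (t, e, y, p)
  "mfqtcb" → 6 new (m, f, q, t, c, b)
  "onbjj" → prefix "onb" already present; 2 new (j, j)
  "onbuahyqau" → prefix "onb" already present; 7 new (u, a, h, y, q, a, u)
  "mfqtxafdx" → prefix "mfqt" already present; 5 new (x, a, f, d, x)
  "onbinwijqi" → prefix "onb" already present; 7 new (i, n, w, i, j, q, i)
  "onbc" → prefix "onb" already present; 1 new (c)
  "onbmr" → prefix "onb" already present; 2 new (m, r)
Total nodes = 6 + 4 + 6 + 2 + 7 + 5 + 7 + 1 + 2 = 40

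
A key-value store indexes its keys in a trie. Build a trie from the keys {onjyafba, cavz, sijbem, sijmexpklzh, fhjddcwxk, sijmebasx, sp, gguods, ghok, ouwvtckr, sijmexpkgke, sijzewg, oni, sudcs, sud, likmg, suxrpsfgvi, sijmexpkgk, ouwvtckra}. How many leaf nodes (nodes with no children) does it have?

16

A leaf is a node with no children — equivalently, the end of a word that is not a proper prefix of any other stored word.
Those words: "cavz", "fhjddcwxk", "gguods", "ghok", "likmg", "oni", "onjyafba", "ouwvtckra", "sijbem", "sijmebasx", "sijmexpkgke", "sijmexpklzh", "sijzewg", "sp", "sudcs", "suxrpsfgvi"
Leaf count: 16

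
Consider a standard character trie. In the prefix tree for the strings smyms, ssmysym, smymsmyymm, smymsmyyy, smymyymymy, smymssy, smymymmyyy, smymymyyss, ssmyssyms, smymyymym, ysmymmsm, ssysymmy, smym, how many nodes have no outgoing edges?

A leaf is a node with no children — equivalently, the end of a word that is not a proper prefix of any other stored word.
Those words: "smymsmyymm", "smymsmyyy", "smymssy", "smymymmyyy", "smymymyyss", "smymyymymy", "ssmyssyms", "ssmysym", "ssysymmy", "ysmymmsm"
Leaf count: 10

10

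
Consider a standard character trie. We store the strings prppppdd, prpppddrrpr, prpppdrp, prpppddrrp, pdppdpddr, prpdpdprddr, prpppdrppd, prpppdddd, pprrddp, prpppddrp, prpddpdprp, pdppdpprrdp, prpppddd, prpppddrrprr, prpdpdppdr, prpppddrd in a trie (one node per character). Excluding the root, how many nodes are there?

59

Insert word by word; a character creates a node only if that edge doesn't already exist:
  "prppppdd" → 8 new (p, r, p, p, p, p, d, d)
  "prpppddrrpr" → prefix "prppp" already present; 6 new (d, d, r, r, p, r)
  "prpppdrp" → prefix "prpppd" already present; 2 new (r, p)
  "prpppddrrp" → prefix "prpppddrrp" already present; 0 new (none)
  "pdppdpddr" → prefix "p" already present; 8 new (d, p, p, d, p, d, d, r)
  "prpdpdprddr" → prefix "prp" already present; 8 new (d, p, d, p, r, d, d, r)
  "prpppdrppd" → prefix "prpppdrp" already present; 2 new (p, d)
  "prpppdddd" → prefix "prpppdd" already present; 2 new (d, d)
  "pprrddp" → prefix "p" already present; 6 new (p, r, r, d, d, p)
  "prpppddrp" → prefix "prpppddr" already present; 1 new (p)
  "prpddpdprp" → prefix "prpd" already present; 6 new (d, p, d, p, r, p)
  "pdppdpprrdp" → prefix "pdppdp" already present; 5 new (p, r, r, d, p)
  "prpppddd" → prefix "prpppddd" already present; 0 new (none)
  "prpppddrrprr" → prefix "prpppddrrpr" already present; 1 new (r)
  "prpdpdppdr" → prefix "prpdpdp" already present; 3 new (p, d, r)
  "prpppddrd" → prefix "prpppddr" already present; 1 new (d)
Total nodes = 8 + 6 + 2 + 0 + 8 + 8 + 2 + 2 + 6 + 1 + 6 + 5 + 0 + 1 + 3 + 1 = 59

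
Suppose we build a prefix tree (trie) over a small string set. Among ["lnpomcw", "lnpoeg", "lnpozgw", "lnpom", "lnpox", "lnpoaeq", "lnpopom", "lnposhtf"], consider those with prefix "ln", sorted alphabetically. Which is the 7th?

DFS of the "ln" subtree visits, in order: "lnpoaeq", "lnpoeg", "lnpom", "lnpomcw", "lnpopom", "lnposhtf", "lnpox", "lnpozgw"
Position 7: lnpox

lnpox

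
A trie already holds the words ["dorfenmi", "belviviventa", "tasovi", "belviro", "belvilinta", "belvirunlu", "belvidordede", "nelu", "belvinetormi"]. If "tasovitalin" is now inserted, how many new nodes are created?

5

"tasovi" is already a path in the trie; the remaining "talin" must be added.
Each of the 5 remaining characters creates one node.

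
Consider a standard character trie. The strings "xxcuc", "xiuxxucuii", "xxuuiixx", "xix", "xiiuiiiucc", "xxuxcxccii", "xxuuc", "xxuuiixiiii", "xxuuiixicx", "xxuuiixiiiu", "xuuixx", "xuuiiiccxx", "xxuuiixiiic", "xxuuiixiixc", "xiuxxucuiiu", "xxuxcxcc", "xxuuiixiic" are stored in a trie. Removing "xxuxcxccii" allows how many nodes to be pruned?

After clearing the end-marker at "xxuxcxccii", prune upward until reaching a node still needed by another word.
The suffix "ii" (2 nodes) is used only by "xxuxcxccii"; "xxuxcxcc" is itself a stored word, so pruning stops there.
Nodes removed: 2

2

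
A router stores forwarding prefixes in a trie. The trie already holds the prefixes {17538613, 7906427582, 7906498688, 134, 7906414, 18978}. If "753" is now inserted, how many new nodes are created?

2

"7" is already a path in the trie; the remaining "53" must be added.
Each of the 2 remaining characters creates one node.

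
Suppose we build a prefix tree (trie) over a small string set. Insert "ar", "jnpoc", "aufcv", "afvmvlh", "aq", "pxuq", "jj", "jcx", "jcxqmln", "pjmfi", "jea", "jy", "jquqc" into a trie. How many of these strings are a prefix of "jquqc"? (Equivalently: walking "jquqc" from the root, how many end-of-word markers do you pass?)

Traverse "jquqc" character by character; count nodes along the way that are marked as word ends.
Prefixes of the query that are stored words: "jquqc"
Count: 1

1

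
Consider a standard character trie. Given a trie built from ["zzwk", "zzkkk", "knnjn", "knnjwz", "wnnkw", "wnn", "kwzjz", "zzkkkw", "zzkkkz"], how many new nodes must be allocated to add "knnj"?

Every character of "knnj" already lies on an existing path (it is a prefix of some stored word).
No new nodes are needed: 0.

0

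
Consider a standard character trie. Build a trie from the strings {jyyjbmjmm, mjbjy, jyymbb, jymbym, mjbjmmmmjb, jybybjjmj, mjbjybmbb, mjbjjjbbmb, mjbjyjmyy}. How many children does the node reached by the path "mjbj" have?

3

Walk "mjbj" from the root, arriving at one node.
Distinct next characters after "mjbj": j, m, y.
That node has 3 child edges.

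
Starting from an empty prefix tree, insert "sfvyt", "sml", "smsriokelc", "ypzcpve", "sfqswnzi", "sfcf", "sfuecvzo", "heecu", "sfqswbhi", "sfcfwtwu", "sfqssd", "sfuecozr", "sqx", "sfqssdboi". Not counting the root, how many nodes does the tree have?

For each word, the new-node count is its length minus the longest prefix already in the trie:
  "sfvyt" → 5 new (s, f, v, y, t)
  "sml" → prefix "s" already present; 2 new (m, l)
  "smsriokelc" → prefix "sm" already present; 8 new (s, r, i, o, k, e, l, c)
  "ypzcpve" → 7 new (y, p, z, c, p, v, e)
  "sfqswnzi" → prefix "sf" already present; 6 new (q, s, w, n, z, i)
  "sfcf" → prefix "sf" already present; 2 new (c, f)
  "sfuecvzo" → prefix "sf" already present; 6 new (u, e, c, v, z, o)
  "heecu" → 5 new (h, e, e, c, u)
  "sfqswbhi" → prefix "sfqsw" already present; 3 new (b, h, i)
  "sfcfwtwu" → prefix "sfcf" already present; 4 new (w, t, w, u)
  "sfqssd" → prefix "sfqs" already present; 2 new (s, d)
  "sfuecozr" → prefix "sfuec" already present; 3 new (o, z, r)
  "sqx" → prefix "s" already present; 2 new (q, x)
  "sfqssdboi" → prefix "sfqssd" already present; 3 new (b, o, i)
Total nodes = 5 + 2 + 8 + 7 + 6 + 2 + 6 + 5 + 3 + 4 + 2 + 3 + 2 + 3 = 58

58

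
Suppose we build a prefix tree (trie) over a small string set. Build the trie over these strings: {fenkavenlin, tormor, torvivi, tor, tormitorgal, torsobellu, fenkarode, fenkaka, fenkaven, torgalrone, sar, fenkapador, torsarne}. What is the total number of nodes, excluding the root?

60

For each word, the new-node count is its length minus the longest prefix already in the trie:
  "fenkavenlin" → 11 new (f, e, n, k, a, v, e, n, l, i, n)
  "tormor" → 6 new (t, o, r, m, o, r)
  "torvivi" → prefix "tor" already present; 4 new (v, i, v, i)
  "tor" → prefix "tor" already present; 0 new (none)
  "tormitorgal" → prefix "torm" already present; 7 new (i, t, o, r, g, a, l)
  "torsobellu" → prefix "tor" already present; 7 new (s, o, b, e, l, l, u)
  "fenkarode" → prefix "fenka" already present; 4 new (r, o, d, e)
  "fenkaka" → prefix "fenka" already present; 2 new (k, a)
  "fenkaven" → prefix "fenkaven" already present; 0 new (none)
  "torgalrone" → prefix "tor" already present; 7 new (g, a, l, r, o, n, e)
  "sar" → 3 new (s, a, r)
  "fenkapador" → prefix "fenka" already present; 5 new (p, a, d, o, r)
  "torsarne" → prefix "tors" already present; 4 new (a, r, n, e)
Total nodes = 11 + 6 + 4 + 0 + 7 + 7 + 4 + 2 + 0 + 7 + 3 + 5 + 4 = 60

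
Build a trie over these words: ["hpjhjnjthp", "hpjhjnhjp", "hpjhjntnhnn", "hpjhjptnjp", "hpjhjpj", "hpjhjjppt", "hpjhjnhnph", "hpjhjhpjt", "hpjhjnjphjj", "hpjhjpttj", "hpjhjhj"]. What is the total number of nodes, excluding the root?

For each word, the new-node count is its length minus the longest prefix already in the trie:
  "hpjhjnjthp" → 10 new (h, p, j, h, j, n, j, t, h, p)
  "hpjhjnhjp" → prefix "hpjhjn" already present; 3 new (h, j, p)
  "hpjhjntnhnn" → prefix "hpjhjn" already present; 5 new (t, n, h, n, n)
  "hpjhjptnjp" → prefix "hpjhj" already present; 5 new (p, t, n, j, p)
  "hpjhjpj" → prefix "hpjhjp" already present; 1 new (j)
  "hpjhjjppt" → prefix "hpjhj" already present; 4 new (j, p, p, t)
  "hpjhjnhnph" → prefix "hpjhjnh" already present; 3 new (n, p, h)
  "hpjhjhpjt" → prefix "hpjhj" already present; 4 new (h, p, j, t)
  "hpjhjnjphjj" → prefix "hpjhjnj" already present; 4 new (p, h, j, j)
  "hpjhjpttj" → prefix "hpjhjpt" already present; 2 new (t, j)
  "hpjhjhj" → prefix "hpjhjh" already present; 1 new (j)
Total nodes = 10 + 3 + 5 + 5 + 1 + 4 + 3 + 4 + 4 + 2 + 1 = 42

42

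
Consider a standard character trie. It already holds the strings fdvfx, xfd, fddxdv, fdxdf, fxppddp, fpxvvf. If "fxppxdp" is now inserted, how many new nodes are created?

The longest prefix of "fxppxdp" already in the trie is "fxpp" (length 4).
New nodes needed: |"fxppxdp"| − 4 = 7 − 4 = 3.

3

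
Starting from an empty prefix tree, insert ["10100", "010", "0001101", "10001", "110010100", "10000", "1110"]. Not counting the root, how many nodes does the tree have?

Trace insertions, counting only characters that open a new branch:
  "10100" → 5 new (1, 0, 1, 0, 0)
  "010" → 3 new (0, 1, 0)
  "0001101" → prefix "0" already present; 6 new (0, 0, 1, 1, 0, 1)
  "10001" → prefix "10" already present; 3 new (0, 0, 1)
  "110010100" → prefix "1" already present; 8 new (1, 0, 0, 1, 0, 1, 0, 0)
  "10000" → prefix "1000" already present; 1 new (0)
  "1110" → prefix "11" already present; 2 new (1, 0)
Total nodes = 5 + 3 + 6 + 3 + 8 + 1 + 2 = 28

28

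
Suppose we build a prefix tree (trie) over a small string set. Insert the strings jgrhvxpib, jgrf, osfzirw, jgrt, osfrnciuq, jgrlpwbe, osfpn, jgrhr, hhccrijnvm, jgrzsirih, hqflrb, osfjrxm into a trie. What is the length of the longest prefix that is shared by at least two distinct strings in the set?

The deepest shared node is where two words last agree before diverging.
"jgrhr" and "jgrhvxpib" agree on "jgrh" (4 characters) before diverging; nothing deeper is shared.
Longest shared-prefix length: 4

4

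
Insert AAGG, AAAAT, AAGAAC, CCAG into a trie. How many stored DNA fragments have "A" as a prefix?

3

Traverse to the node for "A", then collect every word in that subtree.
Words under "A": AAAAT, AAGAAC, AAGG
Count: 3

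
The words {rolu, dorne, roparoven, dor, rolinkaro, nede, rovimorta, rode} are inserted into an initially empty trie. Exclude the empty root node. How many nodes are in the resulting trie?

Trace insertions, counting only characters that open a new branch:
  "rolu" → 4 new (r, o, l, u)
  "dorne" → 5 new (d, o, r, n, e)
  "roparoven" → prefix "ro" already present; 7 new (p, a, r, o, v, e, n)
  "dor" → prefix "dor" already present; 0 new (none)
  "rolinkaro" → prefix "rol" already present; 6 new (i, n, k, a, r, o)
  "nede" → 4 new (n, e, d, e)
  "rovimorta" → prefix "ro" already present; 7 new (v, i, m, o, r, t, a)
  "rode" → prefix "ro" already present; 2 new (d, e)
Total nodes = 4 + 5 + 7 + 0 + 6 + 4 + 7 + 2 = 35

35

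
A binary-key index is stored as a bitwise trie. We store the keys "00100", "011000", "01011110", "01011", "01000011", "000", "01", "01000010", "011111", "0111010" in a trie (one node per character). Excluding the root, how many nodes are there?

Count nodes per top-level branch (shared prefixes stored once):
  '0'-branch (000, 00100, 01, 01000010, 01000011, 01011, 01011110, 011000, 0111010, 011111): 29 nodes
Sum: 29

29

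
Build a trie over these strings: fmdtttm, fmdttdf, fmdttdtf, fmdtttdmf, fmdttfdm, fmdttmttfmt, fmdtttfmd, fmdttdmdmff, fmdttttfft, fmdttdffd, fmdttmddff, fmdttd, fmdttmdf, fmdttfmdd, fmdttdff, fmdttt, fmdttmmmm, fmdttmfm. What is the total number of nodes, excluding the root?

50

For each word, the new-node count is its length minus the longest prefix already in the trie:
  "fmdtttm" → 7 new (f, m, d, t, t, t, m)
  "fmdttdf" → prefix "fmdtt" already present; 2 new (d, f)
  "fmdttdtf" → prefix "fmdttd" already present; 2 new (t, f)
  "fmdtttdmf" → prefix "fmdttt" already present; 3 new (d, m, f)
  "fmdttfdm" → prefix "fmdtt" already present; 3 new (f, d, m)
  "fmdttmttfmt" → prefix "fmdtt" already present; 6 new (m, t, t, f, m, t)
  "fmdtttfmd" → prefix "fmdttt" already present; 3 new (f, m, d)
  "fmdttdmdmff" → prefix "fmdttd" already present; 5 new (m, d, m, f, f)
  "fmdttttfft" → prefix "fmdttt" already present; 4 new (t, f, f, t)
  "fmdttdffd" → prefix "fmdttdf" already present; 2 new (f, d)
  "fmdttmddff" → prefix "fmdttm" already present; 4 new (d, d, f, f)
  "fmdttd" → prefix "fmdttd" already present; 0 new (none)
  "fmdttmdf" → prefix "fmdttmd" already present; 1 new (f)
  "fmdttfmdd" → prefix "fmdttf" already present; 3 new (m, d, d)
  "fmdttdff" → prefix "fmdttdff" already present; 0 new (none)
  "fmdttt" → prefix "fmdttt" already present; 0 new (none)
  "fmdttmmmm" → prefix "fmdttm" already present; 3 new (m, m, m)
  "fmdttmfm" → prefix "fmdttm" already present; 2 new (f, m)
Total nodes = 7 + 2 + 2 + 3 + 3 + 6 + 3 + 5 + 4 + 2 + 4 + 0 + 1 + 3 + 0 + 0 + 3 + 2 = 50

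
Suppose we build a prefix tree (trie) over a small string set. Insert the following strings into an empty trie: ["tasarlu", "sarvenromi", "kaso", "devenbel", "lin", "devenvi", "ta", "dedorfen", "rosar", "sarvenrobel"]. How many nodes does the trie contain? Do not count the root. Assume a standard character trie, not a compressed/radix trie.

Count nodes per top-level branch (shared prefixes stored once):
  'd'-branch (dedorfen, devenbel, devenvi): 16 nodes
  'k'-branch (kaso): 4 nodes
  'l'-branch (lin): 3 nodes
  'r'-branch (rosar): 5 nodes
  's'-branch (sarvenrobel, sarvenromi): 13 nodes
  't'-branch (ta, tasarlu): 7 nodes
Sum: 48

48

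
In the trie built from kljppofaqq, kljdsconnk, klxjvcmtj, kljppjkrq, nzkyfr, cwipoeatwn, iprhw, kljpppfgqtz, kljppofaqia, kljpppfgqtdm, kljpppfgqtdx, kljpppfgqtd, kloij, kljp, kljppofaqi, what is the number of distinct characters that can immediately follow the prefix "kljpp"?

Follow the path "kljpp" to its node, then look at its outgoing edges.
Characters that immediately follow "kljpp" among the stored strings: {j, o, p}.
That node has 3 child edges.

3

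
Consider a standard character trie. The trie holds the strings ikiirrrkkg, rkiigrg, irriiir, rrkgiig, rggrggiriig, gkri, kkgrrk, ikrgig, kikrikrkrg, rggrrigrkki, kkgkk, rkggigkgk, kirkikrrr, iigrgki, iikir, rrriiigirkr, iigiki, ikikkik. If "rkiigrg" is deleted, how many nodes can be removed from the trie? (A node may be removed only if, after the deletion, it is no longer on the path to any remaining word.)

5

Walk "rkiigrg" from the leaf back toward the root, removing each node that no remaining word uses.
The suffix "iigrg" (5 nodes) is used only by "rkiigrg"; the node for "rk" still has the child "g", so pruning stops there.
Nodes removed: 5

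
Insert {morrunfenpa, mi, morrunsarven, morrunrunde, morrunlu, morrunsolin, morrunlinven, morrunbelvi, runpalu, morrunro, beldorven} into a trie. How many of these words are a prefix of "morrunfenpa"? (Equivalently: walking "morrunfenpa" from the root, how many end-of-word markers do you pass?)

1

Walk "morrunfenpa" from the root; an end-of-word marker is hit whenever a stored word is a prefix of "morrunfenpa".
Prefixes of the query that are stored words: "morrunfenpa"
Count: 1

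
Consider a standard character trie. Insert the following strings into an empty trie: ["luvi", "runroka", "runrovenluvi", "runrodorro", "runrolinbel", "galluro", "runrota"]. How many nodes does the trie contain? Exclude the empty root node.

38

Trie structure (* marks end of a word):
(root)
├─ g
│  └─ a
│     └─ l
│        └─ l
│           └─ u
│              └─ r
│                 └─ o *
├─ l
│  └─ u
│     └─ v
│        └─ i *
└─ r
   └─ u
      └─ n
         └─ r
            └─ o
               ├─ d
               │  └─ o
               │     └─ r
               │        └─ r
               │           └─ o *
               ├─ k
               │  └─ a *
               ├─ l
               │  └─ i
               │     └─ n
               │        └─ b
               │           └─ e
               │              └─ l *
               ├─ t
               │  └─ a *
               └─ v
                  └─ e
                     └─ n
                        └─ l
                           └─ u
                              └─ v
                                 └─ i *
Counting every labelled node above: 38.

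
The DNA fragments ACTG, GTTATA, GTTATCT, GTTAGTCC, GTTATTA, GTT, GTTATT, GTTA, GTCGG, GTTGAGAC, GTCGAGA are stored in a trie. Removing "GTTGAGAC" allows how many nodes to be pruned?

5

A node on "GTTGAGAC"'s path can go only if nothing else ends at it or branches off below it.
The suffix "GAGAC" (5 nodes) is used only by "GTTGAGAC"; the node for "GTT" still has the child "A", so pruning stops there.
Nodes removed: 5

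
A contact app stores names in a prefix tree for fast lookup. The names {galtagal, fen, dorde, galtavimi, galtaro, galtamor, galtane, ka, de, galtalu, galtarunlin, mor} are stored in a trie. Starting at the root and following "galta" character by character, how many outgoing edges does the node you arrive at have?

6

Follow the path "galta" to its node, then look at its outgoing edges.
Distinct next characters after "galta": g, l, m, n, r, v.
That node has 6 child edges.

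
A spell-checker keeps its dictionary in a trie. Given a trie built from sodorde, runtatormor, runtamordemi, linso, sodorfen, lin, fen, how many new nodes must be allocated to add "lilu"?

2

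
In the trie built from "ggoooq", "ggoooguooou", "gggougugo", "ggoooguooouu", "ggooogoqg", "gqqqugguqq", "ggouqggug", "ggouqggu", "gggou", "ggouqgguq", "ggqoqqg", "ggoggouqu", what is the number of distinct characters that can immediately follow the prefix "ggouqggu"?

2

Walk "ggouqggu" from the root, arriving at one node.
Characters that immediately follow "ggouqggu" among the stored strings: {g, q}.
That node has 2 child edges.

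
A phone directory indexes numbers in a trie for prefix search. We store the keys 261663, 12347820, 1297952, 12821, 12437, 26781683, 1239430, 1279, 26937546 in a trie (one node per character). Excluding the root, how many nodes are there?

43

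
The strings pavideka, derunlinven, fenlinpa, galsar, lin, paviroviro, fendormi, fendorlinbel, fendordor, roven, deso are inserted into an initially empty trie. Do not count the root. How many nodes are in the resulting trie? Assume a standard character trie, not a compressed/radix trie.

63

Trace insertions, counting only characters that open a new branch:
  "pavideka" → 8 new (p, a, v, i, d, e, k, a)
  "derunlinven" → 11 new (d, e, r, u, n, l, i, n, v, e, n)
  "fenlinpa" → 8 new (f, e, n, l, i, n, p, a)
  "galsar" → 6 new (g, a, l, s, a, r)
  "lin" → 3 new (l, i, n)
  "paviroviro" → prefix "pavi" already present; 6 new (r, o, v, i, r, o)
  "fendormi" → prefix "fen" already present; 5 new (d, o, r, m, i)
  "fendorlinbel" → prefix "fendor" already present; 6 new (l, i, n, b, e, l)
  "fendordor" → prefix "fendor" already present; 3 new (d, o, r)
  "roven" → 5 new (r, o, v, e, n)
  "deso" → prefix "de" already present; 2 new (s, o)
Total nodes = 8 + 11 + 8 + 6 + 3 + 6 + 5 + 6 + 3 + 5 + 2 = 63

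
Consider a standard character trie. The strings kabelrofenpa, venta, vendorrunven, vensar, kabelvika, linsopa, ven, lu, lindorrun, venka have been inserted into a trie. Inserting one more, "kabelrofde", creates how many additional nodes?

The longest prefix of "kabelrofde" already in the trie is "kabelrof" (length 8).
New nodes needed: |"kabelrofde"| − 8 = 10 − 8 = 2.

2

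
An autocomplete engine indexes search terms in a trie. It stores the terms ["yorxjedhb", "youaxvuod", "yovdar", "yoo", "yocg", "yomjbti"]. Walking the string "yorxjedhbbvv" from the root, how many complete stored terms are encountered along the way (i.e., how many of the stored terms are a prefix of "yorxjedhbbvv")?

Check each prefix of "yorxjedhbbvv" against the stored set — each match is an end-marker on the path.
Prefixes of the query that are stored words: "yorxjedhb"
Count: 1

1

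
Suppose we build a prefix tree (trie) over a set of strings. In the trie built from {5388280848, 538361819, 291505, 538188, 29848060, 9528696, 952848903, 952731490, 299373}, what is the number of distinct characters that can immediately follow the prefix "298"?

Follow the path "298" to its node, then look at its outgoing edges.
Distinct next characters after "298": 4.
That node has 1 child edge.

1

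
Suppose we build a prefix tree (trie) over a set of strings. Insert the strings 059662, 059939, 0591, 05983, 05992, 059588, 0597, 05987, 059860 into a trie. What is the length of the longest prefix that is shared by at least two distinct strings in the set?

4

Equivalently: take the maximum, over all pairs, of their longest common prefix length.
"05983" and "059860" agree on "0598" (4 characters) before diverging; nothing deeper is shared.
Longest shared-prefix length: 4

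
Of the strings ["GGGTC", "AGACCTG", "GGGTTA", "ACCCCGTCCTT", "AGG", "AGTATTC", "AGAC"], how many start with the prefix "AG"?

4

Traverse to the node for "AG", then collect every word in that subtree.
Words under "AG": AGAC, AGACCTG, AGG, AGTATTC
Count: 4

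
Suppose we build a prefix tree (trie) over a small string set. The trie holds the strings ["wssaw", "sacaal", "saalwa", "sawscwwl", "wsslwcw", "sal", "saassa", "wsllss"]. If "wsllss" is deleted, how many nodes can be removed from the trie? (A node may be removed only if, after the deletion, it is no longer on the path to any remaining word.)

After clearing the end-marker at "wsllss", prune upward until reaching a node still needed by another word.
The suffix "llss" (4 nodes) is used only by "wsllss"; the node for "ws" still has the child "s", so pruning stops there.
Nodes removed: 4

4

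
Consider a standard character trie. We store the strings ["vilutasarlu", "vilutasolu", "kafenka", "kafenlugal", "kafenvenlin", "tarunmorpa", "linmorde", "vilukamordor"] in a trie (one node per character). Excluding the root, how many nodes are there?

For each word, the new-node count is its length minus the longest prefix already in the trie:
  "vilutasarlu" → 11 new (v, i, l, u, t, a, s, a, r, l, u)
  "vilutasolu" → prefix "vilutas" already present; 3 new (o, l, u)
  "kafenka" → 7 new (k, a, f, e, n, k, a)
  "kafenlugal" → prefix "kafen" already present; 5 new (l, u, g, a, l)
  "kafenvenlin" → prefix "kafen" already present; 6 new (v, e, n, l, i, n)
  "tarunmorpa" → 10 new (t, a, r, u, n, m, o, r, p, a)
  "linmorde" → 8 new (l, i, n, m, o, r, d, e)
  "vilukamordor" → prefix "vilu" already present; 8 new (k, a, m, o, r, d, o, r)
Total nodes = 11 + 3 + 7 + 5 + 6 + 10 + 8 + 8 = 58

58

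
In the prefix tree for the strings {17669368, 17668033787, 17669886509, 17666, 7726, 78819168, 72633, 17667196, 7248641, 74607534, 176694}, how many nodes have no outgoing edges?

11

A leaf is a node with no children — equivalently, the end of a word that is not a proper prefix of any other stored word.
Those words: "17666", "17667196", "17668033787", "17669368", "176694", "17669886509", "7248641", "72633", "74607534", "7726", "78819168"
Leaf count: 11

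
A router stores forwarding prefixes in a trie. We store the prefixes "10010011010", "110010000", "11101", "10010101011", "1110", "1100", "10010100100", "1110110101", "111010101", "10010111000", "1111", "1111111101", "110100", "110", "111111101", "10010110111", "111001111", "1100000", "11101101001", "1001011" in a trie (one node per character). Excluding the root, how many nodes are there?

72

Trace insertions, counting only characters that open a new branch:
  "10010011010" → 11 new (1, 0, 0, 1, 0, 0, 1, 1, 0, 1, 0)
  "110010000" → prefix "1" already present; 8 new (1, 0, 0, 1, 0, 0, 0, 0)
  "11101" → prefix "11" already present; 3 new (1, 0, 1)
  "10010101011" → prefix "10010" already present; 6 new (1, 0, 1, 0, 1, 1)
  "1110" → prefix "1110" already present; 0 new (none)
  "1100" → prefix "1100" already present; 0 new (none)
  "10010100100" → prefix "1001010" already present; 4 new (0, 1, 0, 0)
  "1110110101" → prefix "11101" already present; 5 new (1, 0, 1, 0, 1)
  "111010101" → prefix "11101" already present; 4 new (0, 1, 0, 1)
  "10010111000" → prefix "100101" already present; 5 new (1, 1, 0, 0, 0)
  "1111" → prefix "111" already present; 1 new (1)
  "1111111101" → prefix "1111" already present; 6 new (1, 1, 1, 1, 0, 1)
  "110100" → prefix "110" already present; 3 new (1, 0, 0)
  "110" → prefix "110" already present; 0 new (none)
  "111111101" → prefix "1111111" already present; 2 new (0, 1)
  "10010110111" → prefix "1001011" already present; 4 new (0, 1, 1, 1)
  "111001111" → prefix "1110" already present; 5 new (0, 1, 1, 1, 1)
  "1100000" → prefix "1100" already present; 3 new (0, 0, 0)
  "11101101001" → prefix "111011010" already present; 2 new (0, 1)
  "1001011" → prefix "1001011" already present; 0 new (none)
Total nodes = 11 + 8 + 3 + 6 + 0 + 0 + 4 + 5 + 4 + 5 + 1 + 6 + 3 + 0 + 2 + 4 + 5 + 3 + 2 + 0 = 72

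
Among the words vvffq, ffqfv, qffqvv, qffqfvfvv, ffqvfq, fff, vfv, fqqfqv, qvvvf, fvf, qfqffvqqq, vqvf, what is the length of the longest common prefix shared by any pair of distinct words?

4

Look for the deepest trie node that still has at least two words in its subtree.
"qffqfvfvv" and "qffqvv" agree on "qffq" (4 characters) before diverging; nothing deeper is shared.
Longest shared-prefix length: 4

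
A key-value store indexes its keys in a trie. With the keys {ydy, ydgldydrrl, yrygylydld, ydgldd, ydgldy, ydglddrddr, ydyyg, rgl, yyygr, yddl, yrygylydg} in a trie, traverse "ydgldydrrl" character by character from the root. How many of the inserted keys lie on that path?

2

Walk "ydgldydrrl" from the root; an end-of-word marker is hit whenever a stored word is a prefix of "ydgldydrrl".
Prefixes of the query that are stored words: "ydgldy", "ydgldydrrl"
Count: 2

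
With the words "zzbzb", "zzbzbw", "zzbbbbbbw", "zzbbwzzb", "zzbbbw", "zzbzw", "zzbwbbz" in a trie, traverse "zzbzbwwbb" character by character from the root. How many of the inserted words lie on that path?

Traverse "zzbzbwwbb" character by character; count nodes along the way that are marked as word ends.
Prefixes of the query that are stored words: "zzbzb", "zzbzbw"
Count: 2

2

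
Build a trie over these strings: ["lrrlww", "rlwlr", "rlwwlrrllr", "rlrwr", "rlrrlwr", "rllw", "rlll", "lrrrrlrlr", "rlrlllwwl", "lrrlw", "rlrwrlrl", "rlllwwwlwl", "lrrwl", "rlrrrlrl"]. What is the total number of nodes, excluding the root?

55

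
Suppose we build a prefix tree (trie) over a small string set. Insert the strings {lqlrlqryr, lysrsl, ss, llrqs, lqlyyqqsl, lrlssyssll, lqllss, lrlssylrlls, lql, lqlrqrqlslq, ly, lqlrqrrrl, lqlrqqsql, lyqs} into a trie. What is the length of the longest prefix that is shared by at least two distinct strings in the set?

6

The deepest shared node is where two words last agree before diverging.
"lqlrqrqlslq" and "lqlrqrrrl" agree on "lqlrqr" (6 characters) before diverging; nothing deeper is shared.
Longest shared-prefix length: 6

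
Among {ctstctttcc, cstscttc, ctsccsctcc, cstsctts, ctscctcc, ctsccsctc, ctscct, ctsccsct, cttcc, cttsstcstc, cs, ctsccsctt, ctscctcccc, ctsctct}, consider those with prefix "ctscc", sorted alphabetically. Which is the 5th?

ctscct

DFS of the "ctscc" subtree visits, in order: "ctsccsct", "ctsccsctc", "ctsccsctcc", "ctsccsctt", "ctscct", "ctscctcc", "ctscctcccc"
The 5th is ctscct.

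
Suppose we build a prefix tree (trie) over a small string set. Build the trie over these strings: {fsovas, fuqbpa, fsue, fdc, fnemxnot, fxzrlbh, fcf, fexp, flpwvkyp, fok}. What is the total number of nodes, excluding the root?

42

Count nodes per top-level branch (shared prefixes stored once):
  'f'-branch (fcf, fdc, fexp, flpwvkyp, fnemxnot, fok, fsovas, fsue, fuqbpa, fxzrlbh): 42 nodes
Sum: 42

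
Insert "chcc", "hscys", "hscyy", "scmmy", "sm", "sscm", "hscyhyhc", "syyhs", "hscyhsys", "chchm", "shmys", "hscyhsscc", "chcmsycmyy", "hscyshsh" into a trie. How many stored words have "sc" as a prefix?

Filter for entries beginning with "sc":
Words under "sc": scmmy
Count: 1

1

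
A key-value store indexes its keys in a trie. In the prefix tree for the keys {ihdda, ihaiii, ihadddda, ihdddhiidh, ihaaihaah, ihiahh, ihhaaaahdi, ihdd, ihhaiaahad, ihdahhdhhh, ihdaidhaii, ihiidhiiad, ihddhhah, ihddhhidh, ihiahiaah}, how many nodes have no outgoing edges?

Leaves are exactly the stored words that no other stored word extends.
Those words: "ihaaihaah", "ihadddda", "ihaiii", "ihdahhdhhh", "ihdaidhaii", "ihdda", "ihdddhiidh", "ihddhhah", "ihddhhidh", "ihhaaaahdi", "ihhaiaahad", "ihiahh", "ihiahiaah", "ihiidhiiad"
Leaf count: 14

14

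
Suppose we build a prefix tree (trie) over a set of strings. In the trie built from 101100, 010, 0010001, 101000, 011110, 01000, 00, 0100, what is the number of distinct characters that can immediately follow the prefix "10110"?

1

Follow the path "10110" to its node, then look at its outgoing edges.
Distinct next characters after "10110": 0.
That node has 1 child edge.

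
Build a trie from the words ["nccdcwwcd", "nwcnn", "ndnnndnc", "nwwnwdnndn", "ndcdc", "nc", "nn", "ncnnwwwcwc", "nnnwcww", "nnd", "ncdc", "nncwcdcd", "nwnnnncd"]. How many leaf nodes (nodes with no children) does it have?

A leaf is a node with no children — equivalently, the end of a word that is not a proper prefix of any other stored word.
Those words: "nccdcwwcd", "ncdc", "ncnnwwwcwc", "ndcdc", "ndnnndnc", "nncwcdcd", "nnd", "nnnwcww", "nwcnn", "nwnnnncd", "nwwnwdnndn"
Leaf count: 11

11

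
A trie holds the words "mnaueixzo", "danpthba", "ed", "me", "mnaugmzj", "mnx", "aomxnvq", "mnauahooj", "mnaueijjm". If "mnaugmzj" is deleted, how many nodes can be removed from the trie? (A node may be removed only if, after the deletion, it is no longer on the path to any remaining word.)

4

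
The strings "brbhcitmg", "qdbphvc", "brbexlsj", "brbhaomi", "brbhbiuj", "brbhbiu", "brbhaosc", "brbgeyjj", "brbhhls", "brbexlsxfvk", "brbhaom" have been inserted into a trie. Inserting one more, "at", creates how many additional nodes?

Nothing in the trie begins with "a"; the whole of "at" is new.
2 − 0 = 2 new nodes.

2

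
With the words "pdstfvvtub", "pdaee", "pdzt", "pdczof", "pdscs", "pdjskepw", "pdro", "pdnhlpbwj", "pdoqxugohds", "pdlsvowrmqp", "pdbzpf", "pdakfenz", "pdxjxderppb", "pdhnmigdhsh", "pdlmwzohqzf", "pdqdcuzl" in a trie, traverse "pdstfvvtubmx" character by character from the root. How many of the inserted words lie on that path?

Traverse "pdstfvvtubmx" character by character; count nodes along the way that are marked as word ends.
Prefixes of the query that are stored words: "pdstfvvtub"
Count: 1

1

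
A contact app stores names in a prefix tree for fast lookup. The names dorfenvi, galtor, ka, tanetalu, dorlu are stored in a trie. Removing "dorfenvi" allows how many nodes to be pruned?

5

Walk "dorfenvi" from the leaf back toward the root, removing each node that no remaining word uses.
The suffix "fenvi" (5 nodes) is used only by "dorfenvi"; the node for "dor" still has the child "l", so pruning stops there.
Nodes removed: 5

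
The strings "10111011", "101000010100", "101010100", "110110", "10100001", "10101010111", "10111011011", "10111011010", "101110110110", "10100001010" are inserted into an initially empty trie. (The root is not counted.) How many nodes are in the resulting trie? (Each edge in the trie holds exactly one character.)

35

Trie structure (* marks end of a word):
(root)
└─ 1
   ├─ 0
   │  └─ 1
   │     ├─ 0
   │     │  ├─ 0
   │     │  │  └─ 0
   │     │  │     └─ 0
   │     │  │        └─ 1 *
   │     │  │           └─ 0
   │     │  │              └─ 1
   │     │  │                 └─ 0 *
   │     │  │                    └─ 0 *
   │     │  └─ 1
   │     │     └─ 0
   │     │        └─ 1
   │     │           └─ 0
   │     │              ├─ 0 *
   │     │              └─ 1
   │     │                 └─ 1
   │     │                    └─ 1 *
   │     └─ 1
   │        └─ 1
   │           └─ 0
   │              └─ 1
   │                 └─ 1 *
   │                    └─ 0
   │                       └─ 1
   │                          ├─ 0 *
   │                          └─ 1 *
   │                             └─ 0 *
   └─ 1
      └─ 0
         └─ 1
            └─ 1
               └─ 0 *
Counting every labelled node above: 35.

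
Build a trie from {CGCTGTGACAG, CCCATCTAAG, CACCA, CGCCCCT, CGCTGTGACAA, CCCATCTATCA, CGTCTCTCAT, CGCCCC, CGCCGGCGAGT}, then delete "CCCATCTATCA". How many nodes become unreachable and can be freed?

3

After clearing the end-marker at "CCCATCTATCA", prune upward until reaching a node still needed by another word.
The suffix "TCA" (3 nodes) is used only by "CCCATCTATCA"; the node for "CCCATCTA" still has the child "A", so pruning stops there.
Nodes removed: 3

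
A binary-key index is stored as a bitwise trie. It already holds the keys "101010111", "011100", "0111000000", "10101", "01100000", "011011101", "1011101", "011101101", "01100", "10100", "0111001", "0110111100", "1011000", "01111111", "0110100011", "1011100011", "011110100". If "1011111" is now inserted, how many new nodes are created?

2

"10111" is already a path in the trie; the remaining "11" must be added.
Each of the 2 remaining characters creates one node.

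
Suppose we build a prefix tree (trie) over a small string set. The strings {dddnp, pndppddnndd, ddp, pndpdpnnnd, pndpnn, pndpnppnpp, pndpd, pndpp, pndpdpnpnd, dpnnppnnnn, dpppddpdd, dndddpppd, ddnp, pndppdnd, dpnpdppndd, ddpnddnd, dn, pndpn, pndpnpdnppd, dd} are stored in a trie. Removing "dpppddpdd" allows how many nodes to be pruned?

7

Walk "dpppddpdd" from the leaf back toward the root, removing each node that no remaining word uses.
The suffix "ppddpdd" (7 nodes) is used only by "dpppddpdd"; the node for "dp" still has the child "n", so pruning stops there.
Nodes removed: 7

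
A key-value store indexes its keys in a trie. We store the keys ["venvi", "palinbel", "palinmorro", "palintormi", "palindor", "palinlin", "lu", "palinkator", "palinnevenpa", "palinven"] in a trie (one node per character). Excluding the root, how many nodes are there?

For each word, the new-node count is its length minus the longest prefix already in the trie:
  "venvi" → 5 new (v, e, n, v, i)
  "palinbel" → 8 new (p, a, l, i, n, b, e, l)
  "palinmorro" → prefix "palin" already present; 5 new (m, o, r, r, o)
  "palintormi" → prefix "palin" already present; 5 new (t, o, r, m, i)
  "palindor" → prefix "palin" already present; 3 new (d, o, r)
  "palinlin" → prefix "palin" already present; 3 new (l, i, n)
  "lu" → 2 new (l, u)
  "palinkator" → prefix "palin" already present; 5 new (k, a, t, o, r)
  "palinnevenpa" → prefix "palin" already present; 7 new (n, e, v, e, n, p, a)
  "palinven" → prefix "palin" already present; 3 new (v, e, n)
Total nodes = 5 + 8 + 5 + 5 + 3 + 3 + 2 + 5 + 7 + 3 = 46

46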